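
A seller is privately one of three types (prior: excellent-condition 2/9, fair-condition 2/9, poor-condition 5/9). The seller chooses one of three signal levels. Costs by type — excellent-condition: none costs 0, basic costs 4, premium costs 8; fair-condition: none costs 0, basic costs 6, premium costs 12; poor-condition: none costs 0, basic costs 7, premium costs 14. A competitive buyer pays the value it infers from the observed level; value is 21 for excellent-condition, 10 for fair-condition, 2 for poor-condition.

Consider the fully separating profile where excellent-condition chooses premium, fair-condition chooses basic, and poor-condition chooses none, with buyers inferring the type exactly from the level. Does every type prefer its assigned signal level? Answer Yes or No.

Separating prices: premium → 21, basic → 10, none → 2.
excellent-condition (assigned premium): none: 2 − 0 = 2; basic: 10 − 4 = 6; premium: 21 − 8 = 13. excellent-condition stays.
fair-condition (assigned basic): none: 2 − 0 = 2; basic: 10 − 6 = 4; premium: 21 − 12 = 9. fair-condition prefers premium.
poor-condition (assigned none): none: 2 − 0 = 2; basic: 10 − 7 = 3; premium: 21 − 14 = 7. poor-condition prefers premium.
At least one type deviates; the separating profile fails.

No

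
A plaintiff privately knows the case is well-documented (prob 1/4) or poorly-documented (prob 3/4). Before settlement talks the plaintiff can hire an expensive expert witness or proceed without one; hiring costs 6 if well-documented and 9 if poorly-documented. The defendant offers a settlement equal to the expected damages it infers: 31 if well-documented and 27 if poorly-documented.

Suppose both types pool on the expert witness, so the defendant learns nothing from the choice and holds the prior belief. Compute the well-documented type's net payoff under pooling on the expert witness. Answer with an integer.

Pooled settlement = 1/4·31 + 3/4·27 = 28.
well-documented pays cost 6 for the expert witness, so net payoff = 28 − 6 = 22.

22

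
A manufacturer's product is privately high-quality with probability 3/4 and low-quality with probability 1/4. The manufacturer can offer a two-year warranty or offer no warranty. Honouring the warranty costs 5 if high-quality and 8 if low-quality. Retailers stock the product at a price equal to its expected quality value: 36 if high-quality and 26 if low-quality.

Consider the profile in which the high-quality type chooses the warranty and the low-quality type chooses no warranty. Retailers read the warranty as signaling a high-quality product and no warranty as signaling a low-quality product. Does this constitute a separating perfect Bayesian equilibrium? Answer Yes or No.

No

Under these beliefs, the warranty earns price 36 and no warranty earns price 26.
high-quality: the warranty nets 36 − 5 = 31; no warranty nets 26. high-quality prefers the warranty.
low-quality: the warranty nets 36 − 8 = 28; no warranty nets 26. low-quality would deviate to the warranty.
low-quality has a profitable deviation, so the profile is not an equilibrium.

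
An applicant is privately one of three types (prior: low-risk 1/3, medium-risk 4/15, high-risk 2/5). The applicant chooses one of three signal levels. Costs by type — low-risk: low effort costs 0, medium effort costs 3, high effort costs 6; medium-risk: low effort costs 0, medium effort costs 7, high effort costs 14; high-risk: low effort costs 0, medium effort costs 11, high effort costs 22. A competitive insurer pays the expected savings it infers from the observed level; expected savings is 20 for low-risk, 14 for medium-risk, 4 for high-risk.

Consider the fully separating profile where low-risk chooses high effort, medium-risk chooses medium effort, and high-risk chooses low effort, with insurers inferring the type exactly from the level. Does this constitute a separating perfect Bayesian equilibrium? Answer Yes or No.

Separating rebates: high effort → 20, medium effort → 14, low effort → 4.
low-risk (assigned high effort): low effort: 4 − 0 = 4; medium effort: 14 − 3 = 11; high effort: 20 − 6 = 14. low-risk stays.
medium-risk (assigned medium effort): low effort: 4 − 0 = 4; medium effort: 14 − 7 = 7; high effort: 20 − 14 = 6. medium-risk stays.
high-risk (assigned low effort): low effort: 4 − 0 = 4; medium effort: 14 − 11 = 3; high effort: 20 − 22 = -2. high-risk stays.
Every type prefers its assigned level; separation holds.

Yes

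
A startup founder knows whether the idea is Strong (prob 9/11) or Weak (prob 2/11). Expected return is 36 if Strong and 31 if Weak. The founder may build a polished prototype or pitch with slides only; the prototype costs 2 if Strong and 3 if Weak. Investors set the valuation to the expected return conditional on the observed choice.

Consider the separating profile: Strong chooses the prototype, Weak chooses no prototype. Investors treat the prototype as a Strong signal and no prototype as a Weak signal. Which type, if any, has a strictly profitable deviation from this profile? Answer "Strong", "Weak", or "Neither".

The prototype pays 36; no prototype pays 31.
Strong: assigned the prototype, nets 36 − 2 = 34; deviating to no prototype nets 31.
Weak: assigned no prototype, nets 31; deviating to the prototype nets 36 − 3 = 33.
The Weak type gains 2 by deviating.

Weak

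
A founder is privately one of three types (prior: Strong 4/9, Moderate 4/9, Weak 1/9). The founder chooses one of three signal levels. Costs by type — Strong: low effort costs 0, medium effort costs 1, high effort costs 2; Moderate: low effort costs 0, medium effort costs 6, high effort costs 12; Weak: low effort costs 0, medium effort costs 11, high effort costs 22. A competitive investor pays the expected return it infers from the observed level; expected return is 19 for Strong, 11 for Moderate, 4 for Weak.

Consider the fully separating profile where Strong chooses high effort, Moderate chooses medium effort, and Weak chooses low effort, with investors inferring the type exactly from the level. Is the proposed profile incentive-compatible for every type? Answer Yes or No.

No

Separating valuations: high effort → 19, medium effort → 11, low effort → 4.
Strong (assigned high effort): low effort: 4 − 0 = 4; medium effort: 11 − 1 = 10; high effort: 19 − 2 = 17. Strong stays.
Moderate (assigned medium effort): low effort: 4 − 0 = 4; medium effort: 11 − 6 = 5; high effort: 19 − 12 = 7. Moderate prefers high effort.
Weak (assigned low effort): low effort: 4 − 0 = 4; medium effort: 11 − 11 = 0; high effort: 19 − 22 = -3. Weak stays.
At least one type deviates; the separating profile fails.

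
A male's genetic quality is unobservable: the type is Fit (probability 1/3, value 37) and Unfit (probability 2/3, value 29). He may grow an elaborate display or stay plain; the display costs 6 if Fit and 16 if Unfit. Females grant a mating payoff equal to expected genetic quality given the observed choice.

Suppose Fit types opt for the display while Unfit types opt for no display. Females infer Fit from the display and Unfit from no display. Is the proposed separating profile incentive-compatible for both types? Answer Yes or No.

Yes

Under these beliefs, the display earns mating payoff 37 and no display earns mating payoff 29.
Fit: the display nets 37 − 6 = 31; no display nets 29. Fit prefers the display.
Unfit: the display nets 37 − 16 = 21; no display nets 29. Unfit prefers no display.
Neither type deviates, so the separating profile is an equilibrium.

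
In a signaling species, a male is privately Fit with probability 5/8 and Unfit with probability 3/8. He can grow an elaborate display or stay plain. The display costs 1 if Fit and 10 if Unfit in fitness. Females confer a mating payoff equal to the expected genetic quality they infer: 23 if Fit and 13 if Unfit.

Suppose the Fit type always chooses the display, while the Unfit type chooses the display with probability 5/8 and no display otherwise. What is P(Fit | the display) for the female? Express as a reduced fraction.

P(the display) = (5/8)·1 + (3/8)·(5/8) = 55/64.
By Bayes' rule, P(Fit | the display) = (5/8) / (55/64) = 8/11.

8/11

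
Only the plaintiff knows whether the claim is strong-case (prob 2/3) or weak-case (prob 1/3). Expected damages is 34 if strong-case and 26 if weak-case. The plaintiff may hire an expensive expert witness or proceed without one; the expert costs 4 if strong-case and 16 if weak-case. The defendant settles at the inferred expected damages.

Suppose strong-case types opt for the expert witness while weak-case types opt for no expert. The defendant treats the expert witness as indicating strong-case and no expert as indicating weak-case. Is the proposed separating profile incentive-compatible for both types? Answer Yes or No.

Yes

Under these beliefs, the expert witness earns settlement 34 and no expert earns settlement 26.
strong-case: the expert witness nets 34 − 4 = 30; no expert nets 26. strong-case prefers the expert witness.
weak-case: the expert witness nets 34 − 16 = 18; no expert nets 26. weak-case prefers no expert.
Neither type deviates, so the separating profile is an equilibrium.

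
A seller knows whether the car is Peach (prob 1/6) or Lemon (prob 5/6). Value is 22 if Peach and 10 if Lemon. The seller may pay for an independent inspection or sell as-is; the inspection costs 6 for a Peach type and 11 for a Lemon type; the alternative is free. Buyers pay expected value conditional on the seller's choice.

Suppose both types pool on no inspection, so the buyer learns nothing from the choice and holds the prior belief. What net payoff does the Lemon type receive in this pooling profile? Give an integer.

12

Pooled price = 1/6·22 + 5/6·10 = 12.
Lemon pays no cost for no inspection, so net payoff = 12.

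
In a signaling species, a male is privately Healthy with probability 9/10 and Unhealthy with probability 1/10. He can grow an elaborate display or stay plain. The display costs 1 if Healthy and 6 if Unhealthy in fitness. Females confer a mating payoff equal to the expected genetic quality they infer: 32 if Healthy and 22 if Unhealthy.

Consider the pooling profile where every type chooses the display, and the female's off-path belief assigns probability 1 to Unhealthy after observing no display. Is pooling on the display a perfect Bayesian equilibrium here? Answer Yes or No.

On path, the female holds the prior and pays 9/10·32 + 1/10·22 = 31. Off path (no display), believing Unhealthy, it pays 22.
Healthy: the display nets 31 − 1 = 30; no display nets 22. Healthy stays.
Unhealthy: the display nets 31 − 6 = 25; no display nets 22. Unhealthy stays.
No type deviates, so pooling is sustained.

Yes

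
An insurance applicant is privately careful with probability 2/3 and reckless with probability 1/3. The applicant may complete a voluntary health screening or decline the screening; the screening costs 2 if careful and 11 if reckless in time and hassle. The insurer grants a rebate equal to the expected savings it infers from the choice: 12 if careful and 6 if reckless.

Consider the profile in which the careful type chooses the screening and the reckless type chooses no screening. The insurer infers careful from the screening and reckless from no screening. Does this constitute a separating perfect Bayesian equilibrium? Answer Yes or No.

Yes

Under these beliefs, the screening earns rebate 12 and no screening earns rebate 6.
careful: the screening nets 12 − 2 = 10; no screening nets 6. careful prefers the screening.
reckless: the screening nets 12 − 11 = 1; no screening nets 6. reckless prefers no screening.
Neither type deviates, so the separating profile is an equilibrium.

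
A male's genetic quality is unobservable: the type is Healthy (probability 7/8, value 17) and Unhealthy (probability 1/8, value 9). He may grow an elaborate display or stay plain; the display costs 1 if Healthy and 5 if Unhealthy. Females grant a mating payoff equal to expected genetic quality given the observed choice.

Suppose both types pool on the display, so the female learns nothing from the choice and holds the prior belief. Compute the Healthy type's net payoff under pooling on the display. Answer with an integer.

Pooled mating payoff = 7/8·17 + 1/8·9 = 16.
Healthy pays cost 1 for the display, so net payoff = 16 − 1 = 15.

15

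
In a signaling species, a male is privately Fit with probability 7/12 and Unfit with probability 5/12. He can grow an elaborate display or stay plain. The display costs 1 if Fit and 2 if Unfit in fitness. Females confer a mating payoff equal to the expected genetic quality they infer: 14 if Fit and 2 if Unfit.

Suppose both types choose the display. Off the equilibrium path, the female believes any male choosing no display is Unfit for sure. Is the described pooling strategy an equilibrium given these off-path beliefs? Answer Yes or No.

On path, the female holds the prior and pays 7/12·14 + 5/12·2 = 9. Off path (no display), believing Unfit, it pays 2.
Fit: the display nets 9 − 1 = 8; no display nets 2. Fit stays.
Unfit: the display nets 9 − 2 = 7; no display nets 2. Unfit stays.
No type deviates, so pooling is sustained.

Yes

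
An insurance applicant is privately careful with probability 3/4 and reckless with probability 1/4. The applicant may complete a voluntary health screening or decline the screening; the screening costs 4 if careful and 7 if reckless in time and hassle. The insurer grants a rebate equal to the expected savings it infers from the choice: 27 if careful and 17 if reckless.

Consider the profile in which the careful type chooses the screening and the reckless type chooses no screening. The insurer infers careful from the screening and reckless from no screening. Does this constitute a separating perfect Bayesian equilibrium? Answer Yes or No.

Under these beliefs, the screening earns rebate 27 and no screening earns rebate 17.
careful: the screening nets 27 − 4 = 23; no screening nets 17. careful prefers the screening.
reckless: the screening nets 27 − 7 = 20; no screening nets 17. reckless would deviate to the screening.
reckless has a profitable deviation, so the profile is not an equilibrium.

No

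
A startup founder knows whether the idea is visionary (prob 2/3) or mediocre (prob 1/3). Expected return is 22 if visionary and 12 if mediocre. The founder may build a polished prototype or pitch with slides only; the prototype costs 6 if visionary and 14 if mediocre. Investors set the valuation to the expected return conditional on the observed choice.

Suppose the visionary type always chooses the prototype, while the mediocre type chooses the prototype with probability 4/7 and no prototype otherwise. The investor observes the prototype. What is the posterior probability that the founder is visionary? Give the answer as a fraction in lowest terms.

7/9

P(the prototype) = (2/3)·1 + (1/3)·(4/7) = 6/7.
By Bayes' rule, P(visionary | the prototype) = (2/3) / (6/7) = 7/9.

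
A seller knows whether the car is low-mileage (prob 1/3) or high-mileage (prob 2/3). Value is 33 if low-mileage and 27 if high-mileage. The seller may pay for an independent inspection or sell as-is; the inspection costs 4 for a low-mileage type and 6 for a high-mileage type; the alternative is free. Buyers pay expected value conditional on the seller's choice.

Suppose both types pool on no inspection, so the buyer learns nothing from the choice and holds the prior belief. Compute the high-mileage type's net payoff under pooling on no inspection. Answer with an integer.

29

Pooled price = 1/3·33 + 2/3·27 = 29.
high-mileage pays no cost for no inspection, so net payoff = 29.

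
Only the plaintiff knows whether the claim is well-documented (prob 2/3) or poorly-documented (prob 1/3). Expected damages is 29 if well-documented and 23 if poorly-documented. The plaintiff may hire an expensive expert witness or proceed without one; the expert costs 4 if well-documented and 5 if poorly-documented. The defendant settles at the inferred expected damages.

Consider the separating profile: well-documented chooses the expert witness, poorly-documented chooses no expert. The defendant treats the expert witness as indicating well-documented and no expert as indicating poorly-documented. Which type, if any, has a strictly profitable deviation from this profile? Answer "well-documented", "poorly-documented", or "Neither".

The expert witness pays 29; no expert pays 23.
well-documented: assigned the expert witness, nets 29 − 4 = 25; deviating to no expert nets 23.
poorly-documented: assigned no expert, nets 23; deviating to the expert witness nets 29 − 5 = 24.
The poorly-documented type gains 1 by deviating.

poorly-documented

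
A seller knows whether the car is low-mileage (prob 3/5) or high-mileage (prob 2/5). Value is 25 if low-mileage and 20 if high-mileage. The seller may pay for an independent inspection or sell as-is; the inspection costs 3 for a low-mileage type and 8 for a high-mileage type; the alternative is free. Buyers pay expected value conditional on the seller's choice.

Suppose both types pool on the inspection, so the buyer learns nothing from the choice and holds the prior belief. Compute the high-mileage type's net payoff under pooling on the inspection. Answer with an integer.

Pooled price = 3/5·25 + 2/5·20 = 23.
high-mileage pays cost 8 for the inspection, so net payoff = 23 − 8 = 15.

15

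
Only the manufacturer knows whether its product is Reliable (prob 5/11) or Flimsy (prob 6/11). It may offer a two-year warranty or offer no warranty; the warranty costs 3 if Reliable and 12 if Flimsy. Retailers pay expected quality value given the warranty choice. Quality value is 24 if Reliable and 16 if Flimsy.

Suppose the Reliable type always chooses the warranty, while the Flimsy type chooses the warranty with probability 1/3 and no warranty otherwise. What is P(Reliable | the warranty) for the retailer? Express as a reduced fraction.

P(the warranty) = (5/11)·1 + (6/11)·(1/3) = 7/11.
By Bayes' rule, P(Reliable | the warranty) = (5/11) / (7/11) = 5/7.

5/7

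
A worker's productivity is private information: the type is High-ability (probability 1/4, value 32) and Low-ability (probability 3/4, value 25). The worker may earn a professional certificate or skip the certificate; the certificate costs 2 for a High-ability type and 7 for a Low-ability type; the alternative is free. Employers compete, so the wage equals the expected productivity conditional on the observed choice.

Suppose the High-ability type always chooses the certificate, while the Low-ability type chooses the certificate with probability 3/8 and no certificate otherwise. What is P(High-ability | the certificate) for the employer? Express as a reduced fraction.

8/17

P(the certificate) = (1/4)·1 + (3/4)·(3/8) = 17/32.
By Bayes' rule, P(High-ability | the certificate) = (1/4) / (17/32) = 8/17.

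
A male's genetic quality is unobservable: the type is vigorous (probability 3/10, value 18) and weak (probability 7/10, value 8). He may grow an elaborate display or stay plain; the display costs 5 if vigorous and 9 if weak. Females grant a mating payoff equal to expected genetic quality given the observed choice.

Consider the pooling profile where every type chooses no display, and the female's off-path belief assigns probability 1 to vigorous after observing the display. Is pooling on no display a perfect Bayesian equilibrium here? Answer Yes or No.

On path, the female holds the prior and pays 3/10·18 + 7/10·8 = 11. Off path (the display), believing vigorous, it pays 18.
vigorous: no display nets 11; the display nets 18 − 5 = 13. vigorous would deviate.
weak: no display nets 11; the display nets 18 − 9 = 9. weak stays.
A type deviates, so pooling fails.

No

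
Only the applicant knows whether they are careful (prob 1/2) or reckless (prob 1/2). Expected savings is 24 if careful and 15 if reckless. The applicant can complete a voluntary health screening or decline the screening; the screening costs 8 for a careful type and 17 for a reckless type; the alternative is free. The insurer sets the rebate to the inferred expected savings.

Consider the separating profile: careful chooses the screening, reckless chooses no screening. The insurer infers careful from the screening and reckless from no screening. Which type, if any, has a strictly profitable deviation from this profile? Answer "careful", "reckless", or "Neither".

Neither

The screening pays 24; no screening pays 15.
careful: assigned the screening, nets 24 − 8 = 16; deviating to no screening nets 15.
reckless: assigned no screening, nets 15; deviating to the screening nets 24 − 17 = 7.
Both types strictly prefer their assigned action; no profitable deviation.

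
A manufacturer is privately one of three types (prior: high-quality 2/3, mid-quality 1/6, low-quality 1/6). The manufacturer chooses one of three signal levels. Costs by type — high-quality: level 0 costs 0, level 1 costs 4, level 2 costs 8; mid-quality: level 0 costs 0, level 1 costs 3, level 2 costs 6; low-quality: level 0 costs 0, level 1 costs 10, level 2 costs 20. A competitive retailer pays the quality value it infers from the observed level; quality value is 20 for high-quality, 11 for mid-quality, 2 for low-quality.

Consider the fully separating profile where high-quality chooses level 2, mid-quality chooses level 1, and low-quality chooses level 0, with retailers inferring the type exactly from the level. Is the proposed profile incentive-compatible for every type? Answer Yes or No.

No

Separating prices: level 2 → 20, level 1 → 11, level 0 → 2.
high-quality (assigned level 2): level 0: 2 − 0 = 2; level 1: 11 − 4 = 7; level 2: 20 − 8 = 12. high-quality stays.
mid-quality (assigned level 1): level 0: 2 − 0 = 2; level 1: 11 − 3 = 8; level 2: 20 − 6 = 14. mid-quality prefers level 2.
low-quality (assigned level 0): level 0: 2 − 0 = 2; level 1: 11 − 10 = 1; level 2: 20 − 20 = 0. low-quality stays.
At least one type deviates; the separating profile fails.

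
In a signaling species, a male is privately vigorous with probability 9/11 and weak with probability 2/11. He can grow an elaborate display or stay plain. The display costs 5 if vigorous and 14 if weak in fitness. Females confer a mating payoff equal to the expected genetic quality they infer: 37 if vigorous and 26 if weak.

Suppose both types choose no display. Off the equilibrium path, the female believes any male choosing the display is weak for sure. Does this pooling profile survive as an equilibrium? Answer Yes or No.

On path, the female holds the prior and pays 9/11·37 + 2/11·26 = 35. Off path (the display), believing weak, it pays 26.
vigorous: no display nets 35; the display nets 26 − 5 = 21. vigorous stays.
weak: no display nets 35; the display nets 26 − 14 = 12. weak stays.
No type deviates, so pooling is sustained.

Yes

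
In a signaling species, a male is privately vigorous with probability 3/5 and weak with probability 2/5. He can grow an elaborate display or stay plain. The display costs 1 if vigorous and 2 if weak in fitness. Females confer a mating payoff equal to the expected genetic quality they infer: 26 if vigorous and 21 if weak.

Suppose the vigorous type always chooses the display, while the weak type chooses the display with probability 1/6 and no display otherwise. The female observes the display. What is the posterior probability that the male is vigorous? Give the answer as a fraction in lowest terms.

9/10

P(the display) = (3/5)·1 + (2/5)·(1/6) = 2/3.
By Bayes' rule, P(vigorous | the display) = (3/5) / (2/3) = 9/10.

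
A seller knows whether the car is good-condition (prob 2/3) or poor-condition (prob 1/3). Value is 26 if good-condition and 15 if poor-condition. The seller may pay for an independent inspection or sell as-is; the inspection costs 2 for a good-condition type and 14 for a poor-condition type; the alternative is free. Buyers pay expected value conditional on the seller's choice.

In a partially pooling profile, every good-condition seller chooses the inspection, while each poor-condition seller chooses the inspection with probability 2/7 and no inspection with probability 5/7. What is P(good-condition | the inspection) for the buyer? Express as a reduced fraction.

7/8

P(the inspection) = (2/3)·1 + (1/3)·(2/7) = 16/21.
By Bayes' rule, P(good-condition | the inspection) = (2/3) / (16/21) = 7/8.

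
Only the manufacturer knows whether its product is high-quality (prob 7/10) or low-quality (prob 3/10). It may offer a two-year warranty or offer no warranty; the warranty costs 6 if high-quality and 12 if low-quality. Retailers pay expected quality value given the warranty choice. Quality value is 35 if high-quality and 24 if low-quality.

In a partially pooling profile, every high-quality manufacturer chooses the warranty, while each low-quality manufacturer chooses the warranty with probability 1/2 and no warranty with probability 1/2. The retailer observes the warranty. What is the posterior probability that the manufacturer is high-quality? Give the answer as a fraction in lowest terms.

14/17

P(the warranty) = (7/10)·1 + (3/10)·(1/2) = 17/20.
By Bayes' rule, P(high-quality | the warranty) = (7/10) / (17/20) = 14/17.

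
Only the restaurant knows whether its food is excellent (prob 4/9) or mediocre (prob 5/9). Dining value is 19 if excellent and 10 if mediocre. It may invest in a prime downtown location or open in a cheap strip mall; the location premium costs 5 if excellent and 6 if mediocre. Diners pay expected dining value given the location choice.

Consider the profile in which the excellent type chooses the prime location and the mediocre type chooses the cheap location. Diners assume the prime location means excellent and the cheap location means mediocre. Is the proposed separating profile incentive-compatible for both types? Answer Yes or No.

Under these beliefs, the prime location earns price premium 19 and the cheap location earns price premium 10.
excellent: the prime location nets 19 − 5 = 14; the cheap location nets 10. excellent prefers the prime location.
mediocre: the prime location nets 19 − 6 = 13; the cheap location nets 10. mediocre would deviate to the prime location.
mediocre has a profitable deviation, so the profile is not an equilibrium.

No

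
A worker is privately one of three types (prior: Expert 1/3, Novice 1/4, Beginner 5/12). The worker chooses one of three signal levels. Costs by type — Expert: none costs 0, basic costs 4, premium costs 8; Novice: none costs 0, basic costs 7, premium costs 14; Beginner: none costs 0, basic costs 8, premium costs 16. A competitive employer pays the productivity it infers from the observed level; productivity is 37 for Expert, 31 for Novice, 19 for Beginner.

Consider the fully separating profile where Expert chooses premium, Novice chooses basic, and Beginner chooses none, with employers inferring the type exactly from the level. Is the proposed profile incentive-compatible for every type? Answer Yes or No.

Separating wages: premium → 37, basic → 31, none → 19.
Expert (assigned premium): none: 19 − 0 = 19; basic: 31 − 4 = 27; premium: 37 − 8 = 29. Expert stays.
Novice (assigned basic): none: 19 − 0 = 19; basic: 31 − 7 = 24; premium: 37 − 14 = 23. Novice stays.
Beginner (assigned none): none: 19 − 0 = 19; basic: 31 − 8 = 23; premium: 37 − 16 = 21. Beginner prefers basic.
At least one type deviates; the separating profile fails.

No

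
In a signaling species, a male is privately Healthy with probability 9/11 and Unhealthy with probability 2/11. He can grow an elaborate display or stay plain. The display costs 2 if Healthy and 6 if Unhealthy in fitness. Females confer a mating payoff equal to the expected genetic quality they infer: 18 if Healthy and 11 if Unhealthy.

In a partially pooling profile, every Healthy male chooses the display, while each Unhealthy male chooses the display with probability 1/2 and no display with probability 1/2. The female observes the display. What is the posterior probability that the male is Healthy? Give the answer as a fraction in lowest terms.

9/10

P(the display) = (9/11)·1 + (2/11)·(1/2) = 10/11.
By Bayes' rule, P(Healthy | the display) = (9/11) / (10/11) = 9/10.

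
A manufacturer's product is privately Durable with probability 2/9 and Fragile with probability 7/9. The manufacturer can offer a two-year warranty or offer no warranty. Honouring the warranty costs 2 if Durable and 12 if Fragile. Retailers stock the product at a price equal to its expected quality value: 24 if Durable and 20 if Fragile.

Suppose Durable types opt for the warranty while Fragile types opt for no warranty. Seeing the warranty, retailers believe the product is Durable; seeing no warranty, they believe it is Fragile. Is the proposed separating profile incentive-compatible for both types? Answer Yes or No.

Under these beliefs, the warranty earns price 24 and no warranty earns price 20.
Durable: the warranty nets 24 − 2 = 22; no warranty nets 20. Durable prefers the warranty.
Fragile: the warranty nets 24 − 12 = 12; no warranty nets 20. Fragile prefers no warranty.
Neither type deviates, so the separating profile is an equilibrium.

Yes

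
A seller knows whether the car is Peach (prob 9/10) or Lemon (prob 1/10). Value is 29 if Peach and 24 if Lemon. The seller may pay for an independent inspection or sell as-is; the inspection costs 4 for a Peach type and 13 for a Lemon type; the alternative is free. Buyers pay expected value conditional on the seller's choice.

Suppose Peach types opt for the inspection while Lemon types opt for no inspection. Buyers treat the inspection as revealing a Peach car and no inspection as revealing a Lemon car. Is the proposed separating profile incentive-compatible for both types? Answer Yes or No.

Under these beliefs, the inspection earns price 29 and no inspection earns price 24.
Peach: the inspection nets 29 − 4 = 25; no inspection nets 24. Peach prefers the inspection.
Lemon: the inspection nets 29 − 13 = 16; no inspection nets 24. Lemon prefers no inspection.
Neither type deviates, so the separating profile is an equilibrium.

Yes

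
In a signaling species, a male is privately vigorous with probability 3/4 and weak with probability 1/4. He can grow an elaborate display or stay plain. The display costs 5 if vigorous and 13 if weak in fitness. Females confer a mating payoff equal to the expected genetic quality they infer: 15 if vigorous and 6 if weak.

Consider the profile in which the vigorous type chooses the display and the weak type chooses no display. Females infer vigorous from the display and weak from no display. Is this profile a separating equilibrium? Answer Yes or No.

Under these beliefs, the display earns mating payoff 15 and no display earns mating payoff 6.
vigorous: the display nets 15 − 5 = 10; no display nets 6. vigorous prefers the display.
weak: the display nets 15 − 13 = 2; no display nets 6. weak prefers no display.
Neither type deviates, so the separating profile is an equilibrium.

Yes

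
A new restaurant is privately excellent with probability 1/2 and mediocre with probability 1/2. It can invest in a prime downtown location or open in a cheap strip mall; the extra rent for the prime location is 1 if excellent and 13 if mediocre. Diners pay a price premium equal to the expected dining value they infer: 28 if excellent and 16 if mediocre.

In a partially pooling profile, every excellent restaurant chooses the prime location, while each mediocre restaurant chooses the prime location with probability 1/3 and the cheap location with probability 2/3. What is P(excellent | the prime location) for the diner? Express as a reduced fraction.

P(the prime location) = (1/2)·1 + (1/2)·(1/3) = 2/3.
By Bayes' rule, P(excellent | the prime location) = (1/2) / (2/3) = 3/4.

3/4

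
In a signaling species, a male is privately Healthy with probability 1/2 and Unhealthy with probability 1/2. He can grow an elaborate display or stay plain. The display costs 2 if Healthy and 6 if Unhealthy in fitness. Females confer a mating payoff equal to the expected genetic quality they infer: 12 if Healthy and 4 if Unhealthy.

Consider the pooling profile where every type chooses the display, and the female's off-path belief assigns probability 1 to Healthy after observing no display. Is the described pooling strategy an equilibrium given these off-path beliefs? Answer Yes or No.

On path, the female holds the prior and pays 1/2·12 + 1/2·4 = 8. Off path (no display), believing Healthy, it pays 12.
Healthy: the display nets 8 − 2 = 6; no display nets 12. Healthy would deviate.
Unhealthy: the display nets 8 − 6 = 2; no display nets 12. Unhealthy would deviate.
A type deviates, so pooling fails.

No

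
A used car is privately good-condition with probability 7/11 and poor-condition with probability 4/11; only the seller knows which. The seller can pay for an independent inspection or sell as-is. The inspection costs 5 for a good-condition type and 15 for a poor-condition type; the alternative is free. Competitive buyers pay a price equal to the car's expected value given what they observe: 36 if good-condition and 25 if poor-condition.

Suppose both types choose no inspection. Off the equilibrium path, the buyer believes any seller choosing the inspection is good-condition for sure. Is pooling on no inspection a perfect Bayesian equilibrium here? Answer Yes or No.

Yes

On path, the buyer holds the prior and pays 7/11·36 + 4/11·25 = 32. Off path (the inspection), believing good-condition, it pays 36.
good-condition: no inspection nets 32; the inspection nets 36 − 5 = 31. good-condition stays.
poor-condition: no inspection nets 32; the inspection nets 36 − 15 = 21. poor-condition stays.
No type deviates, so pooling is sustained.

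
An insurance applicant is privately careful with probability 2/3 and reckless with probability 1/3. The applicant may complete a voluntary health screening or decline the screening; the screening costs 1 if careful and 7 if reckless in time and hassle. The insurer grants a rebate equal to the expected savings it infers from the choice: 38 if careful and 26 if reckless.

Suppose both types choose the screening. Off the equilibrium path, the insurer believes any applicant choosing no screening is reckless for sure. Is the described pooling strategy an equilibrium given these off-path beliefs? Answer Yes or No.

Yes

On path, the insurer holds the prior and pays 2/3·38 + 1/3·26 = 34. Off path (no screening), believing reckless, it pays 26.
careful: the screening nets 34 − 1 = 33; no screening nets 26. careful stays.
reckless: the screening nets 34 − 7 = 27; no screening nets 26. reckless stays.
No type deviates, so pooling is sustained.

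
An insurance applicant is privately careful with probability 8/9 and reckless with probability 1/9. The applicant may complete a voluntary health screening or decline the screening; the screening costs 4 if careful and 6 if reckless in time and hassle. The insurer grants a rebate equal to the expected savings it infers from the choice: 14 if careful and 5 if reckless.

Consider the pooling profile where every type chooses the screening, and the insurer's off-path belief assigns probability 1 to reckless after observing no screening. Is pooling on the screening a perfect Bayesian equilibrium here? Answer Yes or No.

Yes

On path, the insurer holds the prior and pays 8/9·14 + 1/9·5 = 13. Off path (no screening), believing reckless, it pays 5.
careful: the screening nets 13 − 4 = 9; no screening nets 5. careful stays.
reckless: the screening nets 13 − 6 = 7; no screening nets 5. reckless stays.
No type deviates, so pooling is sustained.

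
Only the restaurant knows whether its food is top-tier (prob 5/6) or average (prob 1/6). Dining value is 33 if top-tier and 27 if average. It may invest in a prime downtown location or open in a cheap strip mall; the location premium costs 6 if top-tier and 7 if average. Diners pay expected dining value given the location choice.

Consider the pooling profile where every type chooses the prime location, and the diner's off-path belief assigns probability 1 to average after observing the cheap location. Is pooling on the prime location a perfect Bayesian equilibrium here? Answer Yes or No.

On path, the diner holds the prior and pays 5/6·33 + 1/6·27 = 32. Off path (the cheap location), believing average, it pays 27.
top-tier: the prime location nets 32 − 6 = 26; the cheap location nets 27. top-tier would deviate.
average: the prime location nets 32 − 7 = 25; the cheap location nets 27. average would deviate.
A type deviates, so pooling fails.

No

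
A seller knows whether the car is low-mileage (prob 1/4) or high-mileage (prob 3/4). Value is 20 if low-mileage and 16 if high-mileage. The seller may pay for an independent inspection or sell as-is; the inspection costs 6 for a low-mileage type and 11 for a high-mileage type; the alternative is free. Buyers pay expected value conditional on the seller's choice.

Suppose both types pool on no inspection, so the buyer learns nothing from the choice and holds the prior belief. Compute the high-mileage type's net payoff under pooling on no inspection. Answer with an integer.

17

Pooled price = 1/4·20 + 3/4·16 = 17.
high-mileage pays no cost for no inspection, so net payoff = 17.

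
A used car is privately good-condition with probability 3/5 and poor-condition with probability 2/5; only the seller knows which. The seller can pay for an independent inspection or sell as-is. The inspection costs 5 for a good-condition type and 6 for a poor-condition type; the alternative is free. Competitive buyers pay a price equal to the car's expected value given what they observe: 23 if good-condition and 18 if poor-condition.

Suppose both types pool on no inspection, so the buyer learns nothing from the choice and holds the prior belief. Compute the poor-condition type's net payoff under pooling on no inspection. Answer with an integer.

Pooled price = 3/5·23 + 2/5·18 = 21.
poor-condition pays no cost for no inspection, so net payoff = 21.

21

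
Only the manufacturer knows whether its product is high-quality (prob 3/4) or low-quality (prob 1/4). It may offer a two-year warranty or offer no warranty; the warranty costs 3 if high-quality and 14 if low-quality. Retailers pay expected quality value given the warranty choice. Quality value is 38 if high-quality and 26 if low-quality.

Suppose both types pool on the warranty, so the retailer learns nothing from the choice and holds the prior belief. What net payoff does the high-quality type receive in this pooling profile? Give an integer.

Pooled price = 3/4·38 + 1/4·26 = 35.
high-quality pays cost 3 for the warranty, so net payoff = 35 − 3 = 32.

32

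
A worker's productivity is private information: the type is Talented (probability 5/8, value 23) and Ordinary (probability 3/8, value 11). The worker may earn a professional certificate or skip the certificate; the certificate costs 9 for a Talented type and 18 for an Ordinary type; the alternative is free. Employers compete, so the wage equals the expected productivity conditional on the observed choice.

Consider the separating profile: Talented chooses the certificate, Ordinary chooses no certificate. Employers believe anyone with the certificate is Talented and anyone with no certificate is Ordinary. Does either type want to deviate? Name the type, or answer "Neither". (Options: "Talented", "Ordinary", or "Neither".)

The certificate pays 23; no certificate pays 11.
Talented: assigned the certificate, nets 23 − 9 = 14; deviating to no certificate nets 11.
Ordinary: assigned no certificate, nets 11; deviating to the certificate nets 23 − 18 = 5.
Both types strictly prefer their assigned action; no profitable deviation.

Neither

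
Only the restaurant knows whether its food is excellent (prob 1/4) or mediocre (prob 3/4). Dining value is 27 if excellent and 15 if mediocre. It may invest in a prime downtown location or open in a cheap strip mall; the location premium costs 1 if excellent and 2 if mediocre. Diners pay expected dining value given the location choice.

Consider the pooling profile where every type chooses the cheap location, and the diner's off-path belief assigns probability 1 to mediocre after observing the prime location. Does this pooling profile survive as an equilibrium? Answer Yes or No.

On path, the diner holds the prior and pays 1/4·27 + 3/4·15 = 18. Off path (the prime location), believing mediocre, it pays 15.
excellent: the cheap location nets 18; the prime location nets 15 − 1 = 14. excellent stays.
mediocre: the cheap location nets 18; the prime location nets 15 − 2 = 13. mediocre stays.
No type deviates, so pooling is sustained.

Yes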